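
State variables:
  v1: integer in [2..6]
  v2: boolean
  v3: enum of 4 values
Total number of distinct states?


State space = product of domain sizes of all variables.
Domain sizes:
  v1 (integer in [2..6]): 5
  v2 (boolean): 2
  v3 (enum of 4 values): 4
Product = 5 * 2 * 4 = 40

40


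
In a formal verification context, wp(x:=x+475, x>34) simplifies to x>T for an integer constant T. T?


Formula: wp(x:=E, P) = P[E/x] (substitute E for x in postcondition)
Step 1: Postcondition: x>34
Step 2: Substitute x+475 for x: x+475>34
Step 3: Solve for x: x > 34-475 = -441

-441


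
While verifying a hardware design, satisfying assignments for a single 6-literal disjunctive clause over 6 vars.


Step 1: Total=2^6=64
Step 2: Unsat when all 6 false: 2^0=1
Step 3: Sat=64-1=63

63


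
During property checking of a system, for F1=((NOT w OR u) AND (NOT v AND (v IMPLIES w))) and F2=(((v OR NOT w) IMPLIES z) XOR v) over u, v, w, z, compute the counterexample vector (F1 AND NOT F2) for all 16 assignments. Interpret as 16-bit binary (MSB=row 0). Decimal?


F1 = ((NOT w OR u) AND (NOT v AND (v IMPLIES w)))
F2 = (((v OR NOT w) IMPLIES z) XOR v)
Counterexample to F1=>F2 is where F1=1 and F2=0.
Evaluate each row (bits = u,v,w,z, MSB first):
  row 0 [0000]: F1=1 F2=0 -> F1&~F2 -> 1
  row 1 [0001]: F1=1 F2=1 -> F1&~F2 -> 0
  row 2 [0010]: F1=0 F2=1 -> F1&~F2 -> 0
  row 3 [0011]: F1=0 F2=1 -> F1&~F2 -> 0
  row 4 [0100]: F1=0 F2=1 -> F1&~F2 -> 0
  row 5 [0101]: F1=0 F2=0 -> F1&~F2 -> 0
  row 6 [0110]: F1=0 F2=1 -> F1&~F2 -> 0
  row 7 [0111]: F1=0 F2=0 -> F1&~F2 -> 0
  row 8 [1000]: F1=1 F2=0 -> F1&~F2 -> 1
  row 9 [1001]: F1=1 F2=1 -> F1&~F2 -> 0
  row 10 [1010]: F1=1 F2=1 -> F1&~F2 -> 0
  row 11 [1011]: F1=1 F2=1 -> F1&~F2 -> 0
  row 12 [1100]: F1=0 F2=1 -> F1&~F2 -> 0
  row 13 [1101]: F1=0 F2=0 -> F1&~F2 -> 0
  row 14 [1110]: F1=0 F2=1 -> F1&~F2 -> 0
  row 15 [1111]: F1=0 F2=0 -> F1&~F2 -> 0
Full result column, 4 rows per line (u,v fixed per line; w,z runs 00..11 left to right):
  rows 0-3 [u,v=00]: 1000  = hex 8
  rows 4-7 [u,v=01]: 0000  = hex 0
  rows 8-11 [u,v=10]: 1000  = hex 8
  rows 12-15 [u,v=11]: 0000  = hex 0
Counterexample vector (row 0 .. row 15) = 1000000010000000
Output column grouped in 4s = 1000 0000 1000 0000 = 0x8080
Convert to decimal digit by digit (value = value*16 + digit):
  8 -> 8
  8*16 + 0 = 128
  128*16 + 8 = 2056
  2056*16 + 0 = 32896
Decimal = 32896

32896


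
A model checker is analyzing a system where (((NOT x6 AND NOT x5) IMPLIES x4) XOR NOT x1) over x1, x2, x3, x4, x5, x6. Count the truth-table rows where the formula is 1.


Formula: (((NOT x6 AND NOT x5) IMPLIES x4) XOR NOT x1) over 6 vars (64 rows)
Evaluate each row (x1, x2, x3, x4, x5, x6 as bits, MSB first):
  row 0 [000000]: (((NOT 0 AND NOT 0) IMPLIES 0) XOR NOT 0) -> 1
  row 1 [000001]: (((NOT 1 AND NOT 0) IMPLIES 0) XOR NOT 0) -> 0
  row 2 [000010]: (((NOT 0 AND NOT 1) IMPLIES 0) XOR NOT 0) -> 0
  row 3 [000011]: (((NOT 1 AND NOT 1) IMPLIES 0) XOR NOT 0) -> 0
  row 4 [000100]: (((NOT 0 AND NOT 0) IMPLIES 1) XOR NOT 0) -> 0
  (every remaining row is evaluated the same way; all 64 results are listed next)
Full result column, 8 rows per line (x1,x2,x3 fixed per line; x4,x5,x6 runs 000..111 left to right):
  rows 0-7 [x1,x2,x3=000]: 10000000  (ones: 1)
  rows 8-15 [x1,x2,x3=001]: 10000000  (ones: 1)
  rows 16-23 [x1,x2,x3=010]: 10000000  (ones: 1)
  rows 24-31 [x1,x2,x3=011]: 10000000  (ones: 1)
  rows 32-39 [x1,x2,x3=100]: 01111111  (ones: 7)
  rows 40-47 [x1,x2,x3=101]: 01111111  (ones: 7)
  rows 48-55 [x1,x2,x3=110]: 01111111  (ones: 7)
  rows 56-63 [x1,x2,x3=111]: 01111111  (ones: 7)
Count of 1-rows = 1+1+1+1+7+7+7+7 = 32

32


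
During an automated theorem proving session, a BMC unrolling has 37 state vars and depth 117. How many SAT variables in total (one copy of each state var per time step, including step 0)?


BMC unrolls to depth k, creating one copy of each state var for steps 0..k.
Step count = 117 + 1 = 118 (steps 0 through 117)
Vars per step = 37
Total = 37 * 118 = 4366

4366


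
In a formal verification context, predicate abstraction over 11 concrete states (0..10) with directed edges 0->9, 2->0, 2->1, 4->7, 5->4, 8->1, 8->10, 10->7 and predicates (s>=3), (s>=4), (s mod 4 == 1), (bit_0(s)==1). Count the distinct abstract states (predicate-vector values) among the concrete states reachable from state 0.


BFS from 0:
Concrete reachable: {0, 9}
Abstract via predicates (s>=3), (s>=4), (s mod 4 == 1), (bit_0(s)==1):
  (0,0,0,0) <- {0}
  (1,1,1,1) <- {9}
Distinct abstract states = 2

2


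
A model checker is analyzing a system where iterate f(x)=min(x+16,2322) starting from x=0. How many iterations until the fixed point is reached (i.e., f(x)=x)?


Step 1: x=0, cap=2322, increment=16
Step 2: x grows by 16 each step until capped at 2322; fixed point is x=2322
Step 3: iterations = ceil(2322/16) = 146

146


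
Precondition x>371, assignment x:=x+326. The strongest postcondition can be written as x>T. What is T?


Formula: sp(P, x:=E) = exists old_x. (x = E[old_x/x]) AND P[old_x/x] (old_x is the value of x before the assignment; eliminate old_x by solving x = E[old_x/x] for old_x)
Step 1: Precondition P: x>371, i.e. old_x > 371
Step 2: Assignment gives x = old_x + 326, so old_x = x - 326
Step 3: Substitute into P: x - 326 > 371
Step 4: Simplify: x > 371+326 = 697

697


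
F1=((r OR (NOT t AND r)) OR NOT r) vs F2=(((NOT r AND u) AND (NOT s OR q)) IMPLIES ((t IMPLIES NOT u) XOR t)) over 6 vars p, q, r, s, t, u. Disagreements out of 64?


F1 = ((r OR (NOT t AND r)) OR NOT r)
F2 = (((NOT r AND u) AND (NOT s OR q)) IMPLIES ((t IMPLIES NOT u) XOR t))
Evaluate both on each of 64 rows (bits = p,q,r,s,t,u):
  row 0 [000000]: F1=1 F2=1 -> 0
  row 1 [000001]: F1=1 F2=1 -> 0
  row 2 [000010]: F1=1 F2=1 -> 0
  row 3 [000011]: F1=1 F2=1 -> 0
  row 4 [000100]: F1=1 F2=1 -> 0
  (every remaining row is evaluated the same way; all 64 results are listed next)
Full result column, 8 rows per line (p,q,r fixed per line; s,t,u runs 000..111 left to right):
  rows 0-7 [p,q,r=000]: 00000000  (ones: 0)
  rows 8-15 [p,q,r=001]: 00000000  (ones: 0)
  rows 16-23 [p,q,r=010]: 00000000  (ones: 0)
  rows 24-31 [p,q,r=011]: 00000000  (ones: 0)
  rows 32-39 [p,q,r=100]: 00000000  (ones: 0)
  rows 40-47 [p,q,r=101]: 00000000  (ones: 0)
  rows 48-55 [p,q,r=110]: 00000000  (ones: 0)
  rows 56-63 [p,q,r=111]: 00000000  (ones: 0)
Disagreements = 0+0+0+0+0+0+0+0 = 0

0


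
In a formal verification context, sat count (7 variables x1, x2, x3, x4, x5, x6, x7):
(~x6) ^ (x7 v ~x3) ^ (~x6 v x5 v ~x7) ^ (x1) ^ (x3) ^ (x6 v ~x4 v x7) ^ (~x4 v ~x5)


CNF with 7 clauses over 7 vars (128 assignments).
An assignment satisfies CNF iff every clause has >=1 true literal.
Check each row (bits = x1,x2,x3,x4,x5,x6,x7; clause T/F shown):
  row 0 [0000000]: clauses=TTTFFTT -> 0
  row 1 [0000001]: clauses=TTTFFTT -> 0
  row 2 [0000010]: clauses=FTTFFTT -> 0
  row 3 [0000011]: clauses=FTFFFTT -> 0
  row 4 [0000100]: clauses=TTTFFTT -> 0
  (every remaining row is evaluated the same way; all 128 results are listed next)
Full result column, 8 rows per line (x1,x2,x3,x4 fixed per line; x5,x6,x7 runs 000..111 left to right):
  rows 0-7 [x1,x2,x3,x4=0000]: 00000000  (ones: 0)
  rows 8-15 [x1,x2,x3,x4=0001]: 00000000  (ones: 0)
  rows 16-23 [x1,x2,x3,x4=0010]: 00000000  (ones: 0)
  rows 24-31 [x1,x2,x3,x4=0011]: 00000000  (ones: 0)
  rows 32-39 [x1,x2,x3,x4=0100]: 00000000  (ones: 0)
  rows 40-47 [x1,x2,x3,x4=0101]: 00000000  (ones: 0)
  rows 48-55 [x1,x2,x3,x4=0110]: 00000000  (ones: 0)
  rows 56-63 [x1,x2,x3,x4=0111]: 00000000  (ones: 0)
  rows 64-71 [x1,x2,x3,x4=1000]: 00000000  (ones: 0)
  rows 72-79 [x1,x2,x3,x4=1001]: 00000000  (ones: 0)
  rows 80-87 [x1,x2,x3,x4=1010]: 01000100  (ones: 2)
  rows 88-95 [x1,x2,x3,x4=1011]: 01000000  (ones: 1)
  rows 96-103 [x1,x2,x3,x4=1100]: 00000000  (ones: 0)
  rows 104-111 [x1,x2,x3,x4=1101]: 00000000  (ones: 0)
  rows 112-119 [x1,x2,x3,x4=1110]: 01000100  (ones: 2)
  rows 120-127 [x1,x2,x3,x4=1111]: 01000000  (ones: 1)
Satisfying assignments = 0+0+0+0+0+0+0+0+0+0+2+1+0+0+2+1 = 6

6


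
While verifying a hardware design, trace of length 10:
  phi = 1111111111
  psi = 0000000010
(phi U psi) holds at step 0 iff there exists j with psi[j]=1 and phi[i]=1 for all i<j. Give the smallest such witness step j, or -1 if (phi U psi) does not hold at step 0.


(phi U psi) at 0: need smallest j with psi[j]=1 and phi[i]=1 for all i in [0,j).
Scan from step 0:
  step 0: phi=1, psi=0 -> continue
  step 1: phi=1, psi=0 -> continue
  step 2: phi=1, psi=0 -> continue
  step 3: phi=1, psi=0 -> continue
  step 8: psi=1 and phi held for [0,8) -> witness found
Witness step = 8

8


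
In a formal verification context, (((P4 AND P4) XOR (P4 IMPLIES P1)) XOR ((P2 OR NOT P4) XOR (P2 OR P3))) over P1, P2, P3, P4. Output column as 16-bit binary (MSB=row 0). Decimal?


Formula: (((P4 AND P4) XOR (P4 IMPLIES P1)) XOR ((P2 OR NOT P4) XOR (P2 OR P3))) over P1, P2, P3, P4 (16 rows)
Evaluate each row (bits = P1,P2,P3,P4, MSB first):
  row 0 [0000]: (((0 AND 0) XOR (0 IMPLIES 0)) XOR ((0 OR NOT 0) XOR (0 OR 0))) -> 0
  row 1 [0001]: (((1 AND 1) XOR (1 IMPLIES 0)) XOR ((0 OR NOT 1) XOR (0 OR 0))) -> 1
  row 2 [0010]: (((0 AND 0) XOR (0 IMPLIES 0)) XOR ((0 OR NOT 0) XOR (0 OR 1))) -> 1
  row 3 [0011]: (((1 AND 1) XOR (1 IMPLIES 0)) XOR ((0 OR NOT 1) XOR (0 OR 1))) -> 0
  row 4 [0100]: (((0 AND 0) XOR (0 IMPLIES 0)) XOR ((1 OR NOT 0) XOR (1 OR 0))) -> 1
  row 5 [0101]: (((1 AND 1) XOR (1 IMPLIES 0)) XOR ((1 OR NOT 1) XOR (1 OR 0))) -> 1
  row 6 [0110]: (((0 AND 0) XOR (0 IMPLIES 0)) XOR ((1 OR NOT 0) XOR (1 OR 1))) -> 1
  row 7 [0111]: (((1 AND 1) XOR (1 IMPLIES 0)) XOR ((1 OR NOT 1) XOR (1 OR 1))) -> 1
  row 8 [1000]: (((0 AND 0) XOR (0 IMPLIES 1)) XOR ((0 OR NOT 0) XOR (0 OR 0))) -> 0
  row 9 [1001]: (((1 AND 1) XOR (1 IMPLIES 1)) XOR ((0 OR NOT 1) XOR (0 OR 0))) -> 0
  row 10 [1010]: (((0 AND 0) XOR (0 IMPLIES 1)) XOR ((0 OR NOT 0) XOR (0 OR 1))) -> 1
  row 11 [1011]: (((1 AND 1) XOR (1 IMPLIES 1)) XOR ((0 OR NOT 1) XOR (0 OR 1))) -> 1
  row 12 [1100]: (((0 AND 0) XOR (0 IMPLIES 1)) XOR ((1 OR NOT 0) XOR (1 OR 0))) -> 1
  row 13 [1101]: (((1 AND 1) XOR (1 IMPLIES 1)) XOR ((1 OR NOT 1) XOR (1 OR 0))) -> 0
  row 14 [1110]: (((0 AND 0) XOR (0 IMPLIES 1)) XOR ((1 OR NOT 0) XOR (1 OR 1))) -> 1
  row 15 [1111]: (((1 AND 1) XOR (1 IMPLIES 1)) XOR ((1 OR NOT 1) XOR (1 OR 1))) -> 0
Full result column, 4 rows per line (P1,P2 fixed per line; P3,P4 runs 00..11 left to right):
  rows 0-3 [P1,P2=00]: 0110  = hex 6
  rows 4-7 [P1,P2=01]: 1111  = hex F
  rows 8-11 [P1,P2=10]: 0011  = hex 3
  rows 12-15 [P1,P2=11]: 1010  = hex A
Output column (row 0 .. row 15) = 0110111100111010
Output column grouped in 4s = 0110 1111 0011 1010 = 0x6F3A
Convert to decimal digit by digit (value = value*16 + digit):
  6 -> 6
  6*16 + 15 (F) = 111
  111*16 + 3 = 1779
  1779*16 + 10 (A) = 28474
Decimal = 28474

28474


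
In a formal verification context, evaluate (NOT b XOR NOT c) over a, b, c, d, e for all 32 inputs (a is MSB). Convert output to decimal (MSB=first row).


Formula: (NOT b XOR NOT c) over a, b, c, d, e (32 rows)
Evaluate each row (bits = a,b,c,d,e, MSB first):
  row 0 [00000]: (NOT 0 XOR NOT 0) -> 0
  row 1 [00001]: (NOT 0 XOR NOT 0) -> 0
  row 2 [00010]: (NOT 0 XOR NOT 0) -> 0
  row 3 [00011]: (NOT 0 XOR NOT 0) -> 0
  row 4 [00100]: (NOT 0 XOR NOT 1) -> 1
  row 5 [00101]: (NOT 0 XOR NOT 1) -> 1
  row 6 [00110]: (NOT 0 XOR NOT 1) -> 1
  row 7 [00111]: (NOT 0 XOR NOT 1) -> 1
  row 8 [01000]: (NOT 1 XOR NOT 0) -> 1
  row 9 [01001]: (NOT 1 XOR NOT 0) -> 1
  row 10 [01010]: (NOT 1 XOR NOT 0) -> 1
  row 11 [01011]: (NOT 1 XOR NOT 0) -> 1
  row 12 [01100]: (NOT 1 XOR NOT 1) -> 0
  row 13 [01101]: (NOT 1 XOR NOT 1) -> 0
  row 14 [01110]: (NOT 1 XOR NOT 1) -> 0
  row 15 [01111]: (NOT 1 XOR NOT 1) -> 0
  row 16 [10000]: (NOT 0 XOR NOT 0) -> 0
  row 17 [10001]: (NOT 0 XOR NOT 0) -> 0
  row 18 [10010]: (NOT 0 XOR NOT 0) -> 0
  row 19 [10011]: (NOT 0 XOR NOT 0) -> 0
  row 20 [10100]: (NOT 0 XOR NOT 1) -> 1
  row 21 [10101]: (NOT 0 XOR NOT 1) -> 1
  row 22 [10110]: (NOT 0 XOR NOT 1) -> 1
  row 23 [10111]: (NOT 0 XOR NOT 1) -> 1
  row 24 [11000]: (NOT 1 XOR NOT 0) -> 1
  row 25 [11001]: (NOT 1 XOR NOT 0) -> 1
  row 26 [11010]: (NOT 1 XOR NOT 0) -> 1
  row 27 [11011]: (NOT 1 XOR NOT 0) -> 1
  row 28 [11100]: (NOT 1 XOR NOT 1) -> 0
  row 29 [11101]: (NOT 1 XOR NOT 1) -> 0
  row 30 [11110]: (NOT 1 XOR NOT 1) -> 0
  row 31 [11111]: (NOT 1 XOR NOT 1) -> 0
Full result column, 4 rows per line (a,b,c fixed per line; d,e runs 00..11 left to right):
  rows 0-3 [a,b,c=000]: 0000  = hex 0
  rows 4-7 [a,b,c=001]: 1111  = hex F
  rows 8-11 [a,b,c=010]: 1111  = hex F
  rows 12-15 [a,b,c=011]: 0000  = hex 0
  rows 16-19 [a,b,c=100]: 0000  = hex 0
  rows 20-23 [a,b,c=101]: 1111  = hex F
  rows 24-27 [a,b,c=110]: 1111  = hex F
  rows 28-31 [a,b,c=111]: 0000  = hex 0
Output column (row 0 .. row 31) = 00001111111100000000111111110000
Output column grouped in 4s = 0000 1111 1111 0000 0000 1111 1111 0000 = 0x0FF00FF0
Convert to decimal digit by digit (value = value*16 + digit):
  0 -> 0
  0*16 + 15 (F) = 15
  15*16 + 15 (F) = 255
  255*16 + 0 = 4080
  4080*16 + 0 = 65280
  65280*16 + 15 (F) = 1044495
  1044495*16 + 15 (F) = 16711935
  16711935*16 + 0 = 267390960
Decimal = 267390960

267390960


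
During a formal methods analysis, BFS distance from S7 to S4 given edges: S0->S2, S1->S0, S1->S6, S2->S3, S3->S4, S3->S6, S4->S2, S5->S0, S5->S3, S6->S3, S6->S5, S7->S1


BFS layer-by-layer from S7:
  dist 0: {S7}
  dist 1: {S1}
  dist 2: {S0, S6}
  dist 3: {S2, S3, S5}
  dist 4: {S4}
  -> S4 reached at distance 4
Shortest path length = 4

4


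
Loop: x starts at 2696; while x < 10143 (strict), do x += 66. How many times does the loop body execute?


Step 1: x goes from 2696 toward 10143 by 66; the body runs while x<10143, so iterations = ceil((bound-start)/step)
Step 2: Distance=7447
Step 3: ceil(7447/66)=113

113


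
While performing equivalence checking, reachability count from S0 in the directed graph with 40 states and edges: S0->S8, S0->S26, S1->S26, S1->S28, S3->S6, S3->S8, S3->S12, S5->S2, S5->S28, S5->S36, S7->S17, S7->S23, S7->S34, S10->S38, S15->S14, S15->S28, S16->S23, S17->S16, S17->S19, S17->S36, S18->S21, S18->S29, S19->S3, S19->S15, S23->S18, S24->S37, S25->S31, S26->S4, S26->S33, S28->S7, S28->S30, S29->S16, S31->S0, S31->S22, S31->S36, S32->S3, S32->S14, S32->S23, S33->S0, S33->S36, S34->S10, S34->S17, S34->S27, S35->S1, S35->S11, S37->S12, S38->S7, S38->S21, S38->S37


BFS from S0:
  layer 0: {S0}
  layer 1: {S8, S26}
  layer 2: {S4, S33}
  layer 3: {S36}
Reachable set: {S0, S4, S8, S26, S33, S36}
Count = 6

6


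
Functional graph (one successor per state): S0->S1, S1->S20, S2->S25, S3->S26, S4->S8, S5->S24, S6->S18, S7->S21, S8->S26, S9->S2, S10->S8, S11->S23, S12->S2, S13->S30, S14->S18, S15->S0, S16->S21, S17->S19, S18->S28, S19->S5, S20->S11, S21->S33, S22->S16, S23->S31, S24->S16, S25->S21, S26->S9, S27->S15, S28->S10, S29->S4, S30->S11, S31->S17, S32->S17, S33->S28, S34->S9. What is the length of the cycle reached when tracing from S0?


Trace from S0 until a state repeats:
  S0 -> S1 -> S20 -> S11 -> S23 -> S31 -> S17 -> S19 -> S5 -> S24 -> S16 -> S21 -> S33 -> S28 -> S10 -> S8 -> S26 -> S9 -> S2 -> S25 -> S21
S21 first seen at step 11, revisited at step 20.
Cycle length = 20 - 11 = 9

9


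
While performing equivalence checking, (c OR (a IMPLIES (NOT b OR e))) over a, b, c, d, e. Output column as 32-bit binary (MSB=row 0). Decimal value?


Formula: (c OR (a IMPLIES (NOT b OR e))) over a, b, c, d, e (32 rows)
Evaluate each row (bits = a,b,c,d,e, MSB first):
  row 0 [00000]: (0 OR (0 IMPLIES (NOT 0 OR 0))) -> 1
  row 1 [00001]: (0 OR (0 IMPLIES (NOT 0 OR 1))) -> 1
  row 2 [00010]: (0 OR (0 IMPLIES (NOT 0 OR 0))) -> 1
  row 3 [00011]: (0 OR (0 IMPLIES (NOT 0 OR 1))) -> 1
  row 4 [00100]: (1 OR (0 IMPLIES (NOT 0 OR 0))) -> 1
  row 5 [00101]: (1 OR (0 IMPLIES (NOT 0 OR 1))) -> 1
  row 6 [00110]: (1 OR (0 IMPLIES (NOT 0 OR 0))) -> 1
  row 7 [00111]: (1 OR (0 IMPLIES (NOT 0 OR 1))) -> 1
  row 8 [01000]: (0 OR (0 IMPLIES (NOT 1 OR 0))) -> 1
  row 9 [01001]: (0 OR (0 IMPLIES (NOT 1 OR 1))) -> 1
  row 10 [01010]: (0 OR (0 IMPLIES (NOT 1 OR 0))) -> 1
  row 11 [01011]: (0 OR (0 IMPLIES (NOT 1 OR 1))) -> 1
  row 12 [01100]: (1 OR (0 IMPLIES (NOT 1 OR 0))) -> 1
  row 13 [01101]: (1 OR (0 IMPLIES (NOT 1 OR 1))) -> 1
  row 14 [01110]: (1 OR (0 IMPLIES (NOT 1 OR 0))) -> 1
  row 15 [01111]: (1 OR (0 IMPLIES (NOT 1 OR 1))) -> 1
  row 16 [10000]: (0 OR (1 IMPLIES (NOT 0 OR 0))) -> 1
  row 17 [10001]: (0 OR (1 IMPLIES (NOT 0 OR 1))) -> 1
  row 18 [10010]: (0 OR (1 IMPLIES (NOT 0 OR 0))) -> 1
  row 19 [10011]: (0 OR (1 IMPLIES (NOT 0 OR 1))) -> 1
  row 20 [10100]: (1 OR (1 IMPLIES (NOT 0 OR 0))) -> 1
  row 21 [10101]: (1 OR (1 IMPLIES (NOT 0 OR 1))) -> 1
  row 22 [10110]: (1 OR (1 IMPLIES (NOT 0 OR 0))) -> 1
  row 23 [10111]: (1 OR (1 IMPLIES (NOT 0 OR 1))) -> 1
  row 24 [11000]: (0 OR (1 IMPLIES (NOT 1 OR 0))) -> 0
  row 25 [11001]: (0 OR (1 IMPLIES (NOT 1 OR 1))) -> 1
  row 26 [11010]: (0 OR (1 IMPLIES (NOT 1 OR 0))) -> 0
  row 27 [11011]: (0 OR (1 IMPLIES (NOT 1 OR 1))) -> 1
  row 28 [11100]: (1 OR (1 IMPLIES (NOT 1 OR 0))) -> 1
  row 29 [11101]: (1 OR (1 IMPLIES (NOT 1 OR 1))) -> 1
  row 30 [11110]: (1 OR (1 IMPLIES (NOT 1 OR 0))) -> 1
  row 31 [11111]: (1 OR (1 IMPLIES (NOT 1 OR 1))) -> 1
Full result column, 4 rows per line (a,b,c fixed per line; d,e runs 00..11 left to right):
  rows 0-3 [a,b,c=000]: 1111  = hex F
  rows 4-7 [a,b,c=001]: 1111  = hex F
  rows 8-11 [a,b,c=010]: 1111  = hex F
  rows 12-15 [a,b,c=011]: 1111  = hex F
  rows 16-19 [a,b,c=100]: 1111  = hex F
  rows 20-23 [a,b,c=101]: 1111  = hex F
  rows 24-27 [a,b,c=110]: 0101  = hex 5
  rows 28-31 [a,b,c=111]: 1111  = hex F
Output column (row 0 .. row 31) = 11111111111111111111111101011111
Output column grouped in 4s = 1111 1111 1111 1111 1111 1111 0101 1111 = 0xFFFFFF5F
Convert to decimal digit by digit (value = value*16 + digit):
  F -> 15
  15*16 + 15 (F) = 255
  255*16 + 15 (F) = 4095
  4095*16 + 15 (F) = 65535
  65535*16 + 15 (F) = 1048575
  1048575*16 + 15 (F) = 16777215
  16777215*16 + 5 = 268435445
  268435445*16 + 15 (F) = 4294967135
Decimal = 4294967135

4294967135


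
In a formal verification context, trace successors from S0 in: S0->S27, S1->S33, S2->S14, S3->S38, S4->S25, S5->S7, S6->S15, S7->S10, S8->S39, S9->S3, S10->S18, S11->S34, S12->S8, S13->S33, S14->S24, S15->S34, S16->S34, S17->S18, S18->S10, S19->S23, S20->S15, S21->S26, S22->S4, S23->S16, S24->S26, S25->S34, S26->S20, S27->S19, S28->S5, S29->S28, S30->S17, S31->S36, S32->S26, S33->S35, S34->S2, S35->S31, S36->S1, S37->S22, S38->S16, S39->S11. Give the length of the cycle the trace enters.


Trace from S0 until a state repeats:
  S0 -> S27 -> S19 -> S23 -> S16 -> S34 -> S2 -> S14 -> S24 -> S26 -> S20 -> S15 -> S34
S34 first seen at step 5, revisited at step 12.
Cycle length = 12 - 5 = 7

7


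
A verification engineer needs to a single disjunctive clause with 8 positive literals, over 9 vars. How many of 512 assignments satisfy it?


Step 1: Total=2^9=512
Step 2: Unsat when all 8 false: 2^1=2
Step 3: Sat=512-2=510

510


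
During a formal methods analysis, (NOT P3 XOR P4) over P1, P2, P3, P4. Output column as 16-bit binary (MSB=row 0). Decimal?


Formula: (NOT P3 XOR P4) over P1, P2, P3, P4 (16 rows)
Evaluate each row (bits = P1,P2,P3,P4, MSB first):
  row 0 [0000]: (NOT 0 XOR 0) -> 1
  row 1 [0001]: (NOT 0 XOR 1) -> 0
  row 2 [0010]: (NOT 1 XOR 0) -> 0
  row 3 [0011]: (NOT 1 XOR 1) -> 1
  row 4 [0100]: (NOT 0 XOR 0) -> 1
  row 5 [0101]: (NOT 0 XOR 1) -> 0
  row 6 [0110]: (NOT 1 XOR 0) -> 0
  row 7 [0111]: (NOT 1 XOR 1) -> 1
  row 8 [1000]: (NOT 0 XOR 0) -> 1
  row 9 [1001]: (NOT 0 XOR 1) -> 0
  row 10 [1010]: (NOT 1 XOR 0) -> 0
  row 11 [1011]: (NOT 1 XOR 1) -> 1
  row 12 [1100]: (NOT 0 XOR 0) -> 1
  row 13 [1101]: (NOT 0 XOR 1) -> 0
  row 14 [1110]: (NOT 1 XOR 0) -> 0
  row 15 [1111]: (NOT 1 XOR 1) -> 1
Full result column, 4 rows per line (P1,P2 fixed per line; P3,P4 runs 00..11 left to right):
  rows 0-3 [P1,P2=00]: 1001  = hex 9
  rows 4-7 [P1,P2=01]: 1001  = hex 9
  rows 8-11 [P1,P2=10]: 1001  = hex 9
  rows 12-15 [P1,P2=11]: 1001  = hex 9
Output column (row 0 .. row 15) = 1001100110011001
Output column grouped in 4s = 1001 1001 1001 1001 = 0x9999
Convert to decimal digit by digit (value = value*16 + digit):
  9 -> 9
  9*16 + 9 = 153
  153*16 + 9 = 2457
  2457*16 + 9 = 39321
Decimal = 39321

39321


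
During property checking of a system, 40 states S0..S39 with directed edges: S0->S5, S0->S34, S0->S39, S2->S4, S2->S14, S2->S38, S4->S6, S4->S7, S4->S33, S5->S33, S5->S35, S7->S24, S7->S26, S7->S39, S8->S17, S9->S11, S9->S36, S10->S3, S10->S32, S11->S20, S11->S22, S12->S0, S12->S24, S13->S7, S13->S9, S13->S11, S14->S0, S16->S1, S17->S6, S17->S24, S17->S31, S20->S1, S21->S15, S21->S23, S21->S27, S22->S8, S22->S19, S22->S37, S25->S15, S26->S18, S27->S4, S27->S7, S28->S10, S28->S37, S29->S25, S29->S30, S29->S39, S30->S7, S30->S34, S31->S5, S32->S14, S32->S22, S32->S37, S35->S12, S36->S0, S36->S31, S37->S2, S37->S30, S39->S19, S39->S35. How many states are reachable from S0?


BFS from S0:
  layer 0: {S0}
  layer 1: {S5, S34, S39}
  layer 2: {S19, S33, S35}
  layer 3: {S12}
  layer 4: {S24}
Reachable set: {S0, S5, S12, S19, S24, S33, S34, S35, S39}
Count = 9

9


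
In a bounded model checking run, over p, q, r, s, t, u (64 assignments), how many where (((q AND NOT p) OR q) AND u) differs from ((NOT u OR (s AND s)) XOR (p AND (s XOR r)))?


F1 = (((q AND NOT p) OR q) AND u)
F2 = ((NOT u OR (s AND s)) XOR (p AND (s XOR r)))
Evaluate both on each of 64 rows (bits = p,q,r,s,t,u):
  row 0 [000000]: F1=0 F2=1 (differ) -> 1
  row 1 [000001]: F1=0 F2=0 -> 0
  row 2 [000010]: F1=0 F2=1 (differ) -> 1
  row 3 [000011]: F1=0 F2=0 -> 0
  row 4 [000100]: F1=0 F2=1 (differ) -> 1
  (every remaining row is evaluated the same way; all 64 results are listed next)
Full result column, 8 rows per line (p,q,r fixed per line; s,t,u runs 000..111 left to right):
  rows 0-7 [p,q,r=000]: 10101111  (ones: 6)
  rows 8-15 [p,q,r=001]: 10101111  (ones: 6)
  rows 16-23 [p,q,r=010]: 11111010  (ones: 6)
  rows 24-31 [p,q,r=011]: 11111010  (ones: 6)
  rows 32-39 [p,q,r=100]: 10100000  (ones: 2)
  rows 40-47 [p,q,r=101]: 01011111  (ones: 6)
  rows 48-55 [p,q,r=110]: 11110101  (ones: 6)
  rows 56-63 [p,q,r=111]: 00001010  (ones: 2)
Disagreements = 6+6+6+6+2+6+6+2 = 40

40


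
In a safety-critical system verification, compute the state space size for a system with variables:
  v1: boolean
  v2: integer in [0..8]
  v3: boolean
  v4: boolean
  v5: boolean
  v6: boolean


State space = product of domain sizes of all variables.
Domain sizes:
  v1 (boolean): 2
  v2 (integer in [0..8]): 9
  v3 (boolean): 2
  v4 (boolean): 2
  v5 (boolean): 2
  v6 (boolean): 2
Product = 2 * 9 * 2 * 2 * 2 * 2 = 288

288


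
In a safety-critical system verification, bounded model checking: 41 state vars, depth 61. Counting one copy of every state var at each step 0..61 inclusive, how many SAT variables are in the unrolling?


BMC unrolls to depth k, creating one copy of each state var for steps 0..k.
Step count = 61 + 1 = 62 (steps 0 through 61)
Vars per step = 41
Total = 41 * 62 = 2542

2542


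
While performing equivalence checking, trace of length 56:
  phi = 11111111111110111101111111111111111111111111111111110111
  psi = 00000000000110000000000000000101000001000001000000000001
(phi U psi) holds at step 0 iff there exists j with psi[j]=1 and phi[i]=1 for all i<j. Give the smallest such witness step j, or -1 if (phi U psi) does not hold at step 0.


(phi U psi) at 0: need smallest j with psi[j]=1 and phi[i]=1 for all i in [0,j).
Scan from step 0:
  step 0: phi=1, psi=0 -> continue
  step 1: phi=1, psi=0 -> continue
  step 2: phi=1, psi=0 -> continue
  step 3: phi=1, psi=0 -> continue
  step 11: psi=1 and phi held for [0,11) -> witness found
Witness step = 11

11


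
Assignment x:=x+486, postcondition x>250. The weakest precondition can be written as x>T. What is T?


Formula: wp(x:=E, P) = P[E/x] (substitute E for x in postcondition)
Step 1: Postcondition: x>250
Step 2: Substitute x+486 for x: x+486>250
Step 3: Solve for x: x > 250-486 = -236

-236


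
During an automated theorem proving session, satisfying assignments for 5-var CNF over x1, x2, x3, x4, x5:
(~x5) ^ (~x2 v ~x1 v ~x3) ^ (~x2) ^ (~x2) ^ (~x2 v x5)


CNF with 5 clauses over 5 vars (32 assignments).
An assignment satisfies CNF iff every clause has >=1 true literal.
Check each row (bits = x1,x2,x3,x4,x5; clause T/F shown):
  row 0 [00000]: clauses=TTTTT -> 1
  row 1 [00001]: clauses=FTTTT -> 0
  row 2 [00010]: clauses=TTTTT -> 1
  row 3 [00011]: clauses=FTTTT -> 0
  row 4 [00100]: clauses=TTTTT -> 1
  row 5 [00101]: clauses=FTTTT -> 0
  row 6 [00110]: clauses=TTTTT -> 1
  row 7 [00111]: clauses=FTTTT -> 0
  row 8 [01000]: clauses=TTFFF -> 0
  row 9 [01001]: clauses=FTFFT -> 0
  row 10 [01010]: clauses=TTFFF -> 0
  row 11 [01011]: clauses=FTFFT -> 0
  row 12 [01100]: clauses=TTFFF -> 0
  row 13 [01101]: clauses=FTFFT -> 0
  row 14 [01110]: clauses=TTFFF -> 0
  row 15 [01111]: clauses=FTFFT -> 0
  row 16 [10000]: clauses=TTTTT -> 1
  row 17 [10001]: clauses=FTTTT -> 0
  row 18 [10010]: clauses=TTTTT -> 1
  row 19 [10011]: clauses=FTTTT -> 0
  row 20 [10100]: clauses=TTTTT -> 1
  row 21 [10101]: clauses=FTTTT -> 0
  row 22 [10110]: clauses=TTTTT -> 1
  row 23 [10111]: clauses=FTTTT -> 0
  row 24 [11000]: clauses=TTFFF -> 0
  row 25 [11001]: clauses=FTFFT -> 0
  row 26 [11010]: clauses=TTFFF -> 0
  row 27 [11011]: clauses=FTFFT -> 0
  row 28 [11100]: clauses=TFFFF -> 0
  row 29 [11101]: clauses=FFFFT -> 0
  row 30 [11110]: clauses=TFFFF -> 0
  row 31 [11111]: clauses=FFFFT -> 0
Full result column, 8 rows per line (x1,x2 fixed per line; x3,x4,x5 runs 000..111 left to right):
  rows 0-7 [x1,x2=00]: 10101010  (ones: 4)
  rows 8-15 [x1,x2=01]: 00000000  (ones: 0)
  rows 16-23 [x1,x2=10]: 10101010  (ones: 4)
  rows 24-31 [x1,x2=11]: 00000000  (ones: 0)
Satisfying assignments = 4+0+4+0 = 8

8


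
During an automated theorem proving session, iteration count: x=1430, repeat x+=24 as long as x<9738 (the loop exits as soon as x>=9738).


Step 1: x goes from 1430 toward 9738 by 24; the body runs while x<9738, so iterations = ceil((bound-start)/step)
Step 2: Distance=8308
Step 3: ceil(8308/24)=347

347


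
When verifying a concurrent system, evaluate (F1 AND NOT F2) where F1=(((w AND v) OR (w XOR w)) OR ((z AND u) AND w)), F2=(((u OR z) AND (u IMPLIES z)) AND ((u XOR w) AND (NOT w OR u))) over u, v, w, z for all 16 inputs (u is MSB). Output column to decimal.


F1 = (((w AND v) OR (w XOR w)) OR ((z AND u) AND w))
F2 = (((u OR z) AND (u IMPLIES z)) AND ((u XOR w) AND (NOT w OR u)))
Counterexample to F1=>F2 is where F1=1 and F2=0.
Evaluate each row (bits = u,v,w,z, MSB first):
  row 0 [0000]: F1=0 F2=0 -> F1&~F2 -> 0
  row 1 [0001]: F1=0 F2=0 -> F1&~F2 -> 0
  row 2 [0010]: F1=0 F2=0 -> F1&~F2 -> 0
  row 3 [0011]: F1=0 F2=0 -> F1&~F2 -> 0
  row 4 [0100]: F1=0 F2=0 -> F1&~F2 -> 0
  row 5 [0101]: F1=0 F2=0 -> F1&~F2 -> 0
  row 6 [0110]: F1=1 F2=0 -> F1&~F2 -> 1
  row 7 [0111]: F1=1 F2=0 -> F1&~F2 -> 1
  row 8 [1000]: F1=0 F2=0 -> F1&~F2 -> 0
  row 9 [1001]: F1=0 F2=1 -> F1&~F2 -> 0
  row 10 [1010]: F1=0 F2=0 -> F1&~F2 -> 0
  row 11 [1011]: F1=1 F2=0 -> F1&~F2 -> 1
  row 12 [1100]: F1=0 F2=0 -> F1&~F2 -> 0
  row 13 [1101]: F1=0 F2=1 -> F1&~F2 -> 0
  row 14 [1110]: F1=1 F2=0 -> F1&~F2 -> 1
  row 15 [1111]: F1=1 F2=0 -> F1&~F2 -> 1
Full result column, 4 rows per line (u,v fixed per line; w,z runs 00..11 left to right):
  rows 0-3 [u,v=00]: 0000  = hex 0
  rows 4-7 [u,v=01]: 0011  = hex 3
  rows 8-11 [u,v=10]: 0001  = hex 1
  rows 12-15 [u,v=11]: 0011  = hex 3
Counterexample vector (row 0 .. row 15) = 0000001100010011
Output column grouped in 4s = 0000 0011 0001 0011 = 0x0313
Convert to decimal digit by digit (value = value*16 + digit):
  0 -> 0
  0*16 + 3 = 3
  3*16 + 1 = 49
  49*16 + 3 = 787
Decimal = 787

787


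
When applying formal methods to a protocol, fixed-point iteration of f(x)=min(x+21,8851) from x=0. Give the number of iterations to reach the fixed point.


Step 1: x=0, cap=8851, increment=21
Step 2: x grows by 21 each step until capped at 8851; fixed point is x=8851
Step 3: iterations = ceil(8851/21) = 422

422


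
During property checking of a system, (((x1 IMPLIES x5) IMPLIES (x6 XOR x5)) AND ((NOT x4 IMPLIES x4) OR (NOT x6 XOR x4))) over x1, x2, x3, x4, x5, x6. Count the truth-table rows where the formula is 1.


Formula: (((x1 IMPLIES x5) IMPLIES (x6 XOR x5)) AND ((NOT x4 IMPLIES x4) OR (NOT x6 XOR x4))) over 6 vars (64 rows)
Evaluate each row (x1, x2, x3, x4, x5, x6 as bits, MSB first):
  row 0 [000000]: (((0 IMPLIES 0) IMPLIES (0 XOR 0)) AND ((NOT 0 IMPLIES 0) OR (NOT 0 XOR 0))) -> 0
  row 1 [000001]: (((0 IMPLIES 0) IMPLIES (1 XOR 0)) AND ((NOT 0 IMPLIES 0) OR (NOT 1 XOR 0))) -> 0
  row 2 [000010]: (((0 IMPLIES 1) IMPLIES (0 XOR 1)) AND ((NOT 0 IMPLIES 0) OR (NOT 0 XOR 0))) -> 1
  row 3 [000011]: (((0 IMPLIES 1) IMPLIES (1 XOR 1)) AND ((NOT 0 IMPLIES 0) OR (NOT 1 XOR 0))) -> 0
  row 4 [000100]: (((0 IMPLIES 0) IMPLIES (0 XOR 0)) AND ((NOT 1 IMPLIES 1) OR (NOT 0 XOR 1))) -> 0
  (every remaining row is evaluated the same way; all 64 results are listed next)
Full result column, 8 rows per line (x1,x2,x3 fixed per line; x4,x5,x6 runs 000..111 left to right):
  rows 0-7 [x1,x2,x3=000]: 00100110  (ones: 3)
  rows 8-15 [x1,x2,x3=001]: 00100110  (ones: 3)
  rows 16-23 [x1,x2,x3=010]: 00100110  (ones: 3)
  rows 24-31 [x1,x2,x3=011]: 00100110  (ones: 3)
  rows 32-39 [x1,x2,x3=100]: 10101110  (ones: 5)
  rows 40-47 [x1,x2,x3=101]: 10101110  (ones: 5)
  rows 48-55 [x1,x2,x3=110]: 10101110  (ones: 5)
  rows 56-63 [x1,x2,x3=111]: 10101110  (ones: 5)
Count of 1-rows = 3+3+3+3+5+5+5+5 = 32

32


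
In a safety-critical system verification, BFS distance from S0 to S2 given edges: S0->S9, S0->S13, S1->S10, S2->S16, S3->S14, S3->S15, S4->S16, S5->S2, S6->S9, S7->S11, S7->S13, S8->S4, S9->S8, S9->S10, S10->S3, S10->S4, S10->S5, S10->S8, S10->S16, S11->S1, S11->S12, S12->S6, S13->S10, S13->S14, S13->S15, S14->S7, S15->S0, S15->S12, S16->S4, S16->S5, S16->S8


BFS layer-by-layer from S0:
  dist 0: {S0}
  dist 1: {S9, S13}
  dist 2: {S8, S10, S14, S15}
  dist 3: {S3, S4, S5, S7, S12, S16}
  dist 4: {S2, S6, S11}
  -> S2 reached at distance 4
Shortest path length = 4

4


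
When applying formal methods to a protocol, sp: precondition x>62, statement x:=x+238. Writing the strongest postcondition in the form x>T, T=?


Formula: sp(P, x:=E) = exists old_x. (x = E[old_x/x]) AND P[old_x/x] (old_x is the value of x before the assignment; eliminate old_x by solving x = E[old_x/x] for old_x)
Step 1: Precondition P: x>62, i.e. old_x > 62
Step 2: Assignment gives x = old_x + 238, so old_x = x - 238
Step 3: Substitute into P: x - 238 > 62
Step 4: Simplify: x > 62+238 = 300

300


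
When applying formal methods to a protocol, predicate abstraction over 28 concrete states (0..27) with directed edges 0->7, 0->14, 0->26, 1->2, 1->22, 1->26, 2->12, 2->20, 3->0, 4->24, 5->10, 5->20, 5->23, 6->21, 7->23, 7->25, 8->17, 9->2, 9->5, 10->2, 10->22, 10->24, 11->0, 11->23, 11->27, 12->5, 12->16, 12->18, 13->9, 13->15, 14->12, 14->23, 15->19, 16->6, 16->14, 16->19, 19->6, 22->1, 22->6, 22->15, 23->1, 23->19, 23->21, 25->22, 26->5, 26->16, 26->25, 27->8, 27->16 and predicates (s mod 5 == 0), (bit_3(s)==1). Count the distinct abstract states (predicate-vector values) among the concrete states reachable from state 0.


BFS from 0:
Concrete reachable: {0, 1, 2, 5, 6, 7, 10, 12, 14, 15, 16, 18, 19, 20, 21, 22, 23, 24, 25, 26}
Abstract via predicates (s mod 5 == 0), (bit_3(s)==1):
  (0,0) <- {1, 2, 6, 7, 16, 18, 19, 21, 22, 23}
  (0,1) <- {12, 14, 24, 26}
  (1,0) <- {0, 5, 20}
  (1,1) <- {10, 15, 25}
Distinct abstract states = 4

4


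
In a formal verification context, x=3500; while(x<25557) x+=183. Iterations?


Step 1: x goes from 3500 toward 25557 by 183; the body runs while x<25557, so iterations = ceil((bound-start)/step)
Step 2: Distance=22057
Step 3: ceil(22057/183)=121

121


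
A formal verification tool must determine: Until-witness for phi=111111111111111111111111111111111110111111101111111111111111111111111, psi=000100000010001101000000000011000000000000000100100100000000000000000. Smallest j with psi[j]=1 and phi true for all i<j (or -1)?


(phi U psi) at 0: need smallest j with psi[j]=1 and phi[i]=1 for all i in [0,j).
Scan from step 0:
  step 0: phi=1, psi=0 -> continue
  step 1: phi=1, psi=0 -> continue
  step 2: phi=1, psi=0 -> continue
  step 3: psi=1 and phi held for [0,3) -> witness found
Witness step = 3

3


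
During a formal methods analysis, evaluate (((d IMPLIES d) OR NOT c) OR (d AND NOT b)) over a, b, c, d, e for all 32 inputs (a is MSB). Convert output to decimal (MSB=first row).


Formula: (((d IMPLIES d) OR NOT c) OR (d AND NOT b)) over a, b, c, d, e (32 rows)
Evaluate each row (bits = a,b,c,d,e, MSB first):
  row 0 [00000]: (((0 IMPLIES 0) OR NOT 0) OR (0 AND NOT 0)) -> 1
  row 1 [00001]: (((0 IMPLIES 0) OR NOT 0) OR (0 AND NOT 0)) -> 1
  row 2 [00010]: (((1 IMPLIES 1) OR NOT 0) OR (1 AND NOT 0)) -> 1
  row 3 [00011]: (((1 IMPLIES 1) OR NOT 0) OR (1 AND NOT 0)) -> 1
  row 4 [00100]: (((0 IMPLIES 0) OR NOT 1) OR (0 AND NOT 0)) -> 1
  row 5 [00101]: (((0 IMPLIES 0) OR NOT 1) OR (0 AND NOT 0)) -> 1
  row 6 [00110]: (((1 IMPLIES 1) OR NOT 1) OR (1 AND NOT 0)) -> 1
  row 7 [00111]: (((1 IMPLIES 1) OR NOT 1) OR (1 AND NOT 0)) -> 1
  row 8 [01000]: (((0 IMPLIES 0) OR NOT 0) OR (0 AND NOT 1)) -> 1
  row 9 [01001]: (((0 IMPLIES 0) OR NOT 0) OR (0 AND NOT 1)) -> 1
  row 10 [01010]: (((1 IMPLIES 1) OR NOT 0) OR (1 AND NOT 1)) -> 1
  row 11 [01011]: (((1 IMPLIES 1) OR NOT 0) OR (1 AND NOT 1)) -> 1
  row 12 [01100]: (((0 IMPLIES 0) OR NOT 1) OR (0 AND NOT 1)) -> 1
  row 13 [01101]: (((0 IMPLIES 0) OR NOT 1) OR (0 AND NOT 1)) -> 1
  row 14 [01110]: (((1 IMPLIES 1) OR NOT 1) OR (1 AND NOT 1)) -> 1
  row 15 [01111]: (((1 IMPLIES 1) OR NOT 1) OR (1 AND NOT 1)) -> 1
  row 16 [10000]: (((0 IMPLIES 0) OR NOT 0) OR (0 AND NOT 0)) -> 1
  row 17 [10001]: (((0 IMPLIES 0) OR NOT 0) OR (0 AND NOT 0)) -> 1
  row 18 [10010]: (((1 IMPLIES 1) OR NOT 0) OR (1 AND NOT 0)) -> 1
  row 19 [10011]: (((1 IMPLIES 1) OR NOT 0) OR (1 AND NOT 0)) -> 1
  row 20 [10100]: (((0 IMPLIES 0) OR NOT 1) OR (0 AND NOT 0)) -> 1
  row 21 [10101]: (((0 IMPLIES 0) OR NOT 1) OR (0 AND NOT 0)) -> 1
  row 22 [10110]: (((1 IMPLIES 1) OR NOT 1) OR (1 AND NOT 0)) -> 1
  row 23 [10111]: (((1 IMPLIES 1) OR NOT 1) OR (1 AND NOT 0)) -> 1
  row 24 [11000]: (((0 IMPLIES 0) OR NOT 0) OR (0 AND NOT 1)) -> 1
  row 25 [11001]: (((0 IMPLIES 0) OR NOT 0) OR (0 AND NOT 1)) -> 1
  row 26 [11010]: (((1 IMPLIES 1) OR NOT 0) OR (1 AND NOT 1)) -> 1
  row 27 [11011]: (((1 IMPLIES 1) OR NOT 0) OR (1 AND NOT 1)) -> 1
  row 28 [11100]: (((0 IMPLIES 0) OR NOT 1) OR (0 AND NOT 1)) -> 1
  row 29 [11101]: (((0 IMPLIES 0) OR NOT 1) OR (0 AND NOT 1)) -> 1
  row 30 [11110]: (((1 IMPLIES 1) OR NOT 1) OR (1 AND NOT 1)) -> 1
  row 31 [11111]: (((1 IMPLIES 1) OR NOT 1) OR (1 AND NOT 1)) -> 1
Full result column, 4 rows per line (a,b,c fixed per line; d,e runs 00..11 left to right):
  rows 0-3 [a,b,c=000]: 1111  = hex F
  rows 4-7 [a,b,c=001]: 1111  = hex F
  rows 8-11 [a,b,c=010]: 1111  = hex F
  rows 12-15 [a,b,c=011]: 1111  = hex F
  rows 16-19 [a,b,c=100]: 1111  = hex F
  rows 20-23 [a,b,c=101]: 1111  = hex F
  rows 24-27 [a,b,c=110]: 1111  = hex F
  rows 28-31 [a,b,c=111]: 1111  = hex F
Output column (row 0 .. row 31) = 11111111111111111111111111111111
Output column grouped in 4s = 1111 1111 1111 1111 1111 1111 1111 1111 = 0xFFFFFFFF
Convert to decimal digit by digit (value = value*16 + digit):
  F -> 15
  15*16 + 15 (F) = 255
  255*16 + 15 (F) = 4095
  4095*16 + 15 (F) = 65535
  65535*16 + 15 (F) = 1048575
  1048575*16 + 15 (F) = 16777215
  16777215*16 + 15 (F) = 268435455
  268435455*16 + 15 (F) = 4294967295
Decimal = 4294967295

4294967295


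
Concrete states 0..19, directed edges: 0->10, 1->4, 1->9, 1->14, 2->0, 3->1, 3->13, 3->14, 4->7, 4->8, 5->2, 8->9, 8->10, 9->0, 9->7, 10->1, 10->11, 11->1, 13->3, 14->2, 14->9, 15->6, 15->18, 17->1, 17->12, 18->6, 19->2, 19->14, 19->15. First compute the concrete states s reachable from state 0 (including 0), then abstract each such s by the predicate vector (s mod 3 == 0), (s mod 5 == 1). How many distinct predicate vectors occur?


BFS from 0:
Concrete reachable: {0, 1, 2, 4, 7, 8, 9, 10, 11, 14}
Abstract via predicates (s mod 3 == 0), (s mod 5 == 1):
  (0,0) <- {2, 4, 7, 8, 10, 14}
  (0,1) <- {1, 11}
  (1,0) <- {0, 9}
Distinct abstract states = 3

3


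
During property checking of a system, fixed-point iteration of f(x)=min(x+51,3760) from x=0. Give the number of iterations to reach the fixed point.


Step 1: x=0, cap=3760, increment=51
Step 2: x grows by 51 each step until capped at 3760; fixed point is x=3760
Step 3: iterations = ceil(3760/51) = 74

74


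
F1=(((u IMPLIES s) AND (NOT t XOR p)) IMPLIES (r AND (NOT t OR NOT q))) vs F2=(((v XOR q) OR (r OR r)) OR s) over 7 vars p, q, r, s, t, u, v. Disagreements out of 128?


F1 = (((u IMPLIES s) AND (NOT t XOR p)) IMPLIES (r AND (NOT t OR NOT q)))
F2 = (((v XOR q) OR (r OR r)) OR s)
Evaluate both on each of 128 rows (bits = p,q,r,s,t,u,v):
  row 0 [0000000]: F1=0 F2=0 -> 0
  row 1 [0000001]: F1=0 F2=1 (differ) -> 1
  row 2 [0000010]: F1=1 F2=0 (differ) -> 1
  row 3 [0000011]: F1=1 F2=1 -> 0
  row 4 [0000100]: F1=1 F2=0 (differ) -> 1
  (every remaining row is evaluated the same way; all 128 results are listed next)
Full result column, 8 rows per line (p,q,r,s fixed per line; t,u,v runs 000..111 left to right):
  rows 0-7 [p,q,r,s=0000]: 01101010  (ones: 4)
  rows 8-15 [p,q,r,s=0001]: 11110000  (ones: 4)
  rows 16-23 [p,q,r,s=0010]: 00000000  (ones: 0)
  rows 24-31 [p,q,r,s=0011]: 00000000  (ones: 0)
  rows 32-39 [p,q,r,s=0100]: 10010101  (ones: 4)
  rows 40-47 [p,q,r,s=0101]: 11110000  (ones: 4)
  rows 48-55 [p,q,r,s=0110]: 00000000  (ones: 0)
  rows 56-63 [p,q,r,s=0111]: 00000000  (ones: 0)
  rows 64-71 [p,q,r,s=1000]: 10100110  (ones: 4)
  rows 72-79 [p,q,r,s=1001]: 00001111  (ones: 4)
  rows 80-87 [p,q,r,s=1010]: 00000000  (ones: 0)
  rows 88-95 [p,q,r,s=1011]: 00000000  (ones: 0)
  rows 96-103 [p,q,r,s=1100]: 01011001  (ones: 4)
  rows 104-111 [p,q,r,s=1101]: 00001111  (ones: 4)
  rows 112-119 [p,q,r,s=1110]: 00001100  (ones: 2)
  rows 120-127 [p,q,r,s=1111]: 00001111  (ones: 4)
Disagreements = 4+4+0+0+4+4+0+0+4+4+0+0+4+4+2+4 = 38

38


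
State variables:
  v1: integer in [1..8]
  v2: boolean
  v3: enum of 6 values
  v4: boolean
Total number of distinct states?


State space = product of domain sizes of all variables.
Domain sizes:
  v1 (integer in [1..8]): 8
  v2 (boolean): 2
  v3 (enum of 6 values): 6
  v4 (boolean): 2
Product = 8 * 2 * 6 * 2 = 192

192


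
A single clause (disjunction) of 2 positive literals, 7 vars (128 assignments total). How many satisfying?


Step 1: Total=2^7=128
Step 2: Unsat when all 2 false: 2^5=32
Step 3: Sat=128-32=96

96


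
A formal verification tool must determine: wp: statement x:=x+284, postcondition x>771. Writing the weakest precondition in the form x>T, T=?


Formula: wp(x:=E, P) = P[E/x] (substitute E for x in postcondition)
Step 1: Postcondition: x>771
Step 2: Substitute x+284 for x: x+284>771
Step 3: Solve for x: x > 771-284 = 487

487


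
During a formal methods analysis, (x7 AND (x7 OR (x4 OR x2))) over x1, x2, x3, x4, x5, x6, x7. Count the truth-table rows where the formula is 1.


Formula: (x7 AND (x7 OR (x4 OR x2))) over 7 vars (128 rows)
Evaluate each row (x1, x2, x3, x4, x5, x6, x7 as bits, MSB first):
  row 0 [0000000]: (0 AND (0 OR (0 OR 0))) -> 0
  row 1 [0000001]: (1 AND (1 OR (0 OR 0))) -> 1
  row 2 [0000010]: (0 AND (0 OR (0 OR 0))) -> 0
  row 3 [0000011]: (1 AND (1 OR (0 OR 0))) -> 1
  row 4 [0000100]: (0 AND (0 OR (0 OR 0))) -> 0
  (every remaining row is evaluated the same way; all 128 results are listed next)
Full result column, 8 rows per line (x1,x2,x3,x4 fixed per line; x5,x6,x7 runs 000..111 left to right):
  rows 0-7 [x1,x2,x3,x4=0000]: 01010101  (ones: 4)
  rows 8-15 [x1,x2,x3,x4=0001]: 01010101  (ones: 4)
  rows 16-23 [x1,x2,x3,x4=0010]: 01010101  (ones: 4)
  rows 24-31 [x1,x2,x3,x4=0011]: 01010101  (ones: 4)
  rows 32-39 [x1,x2,x3,x4=0100]: 01010101  (ones: 4)
  rows 40-47 [x1,x2,x3,x4=0101]: 01010101  (ones: 4)
  rows 48-55 [x1,x2,x3,x4=0110]: 01010101  (ones: 4)
  rows 56-63 [x1,x2,x3,x4=0111]: 01010101  (ones: 4)
  rows 64-71 [x1,x2,x3,x4=1000]: 01010101  (ones: 4)
  rows 72-79 [x1,x2,x3,x4=1001]: 01010101  (ones: 4)
  rows 80-87 [x1,x2,x3,x4=1010]: 01010101  (ones: 4)
  rows 88-95 [x1,x2,x3,x4=1011]: 01010101  (ones: 4)
  rows 96-103 [x1,x2,x3,x4=1100]: 01010101  (ones: 4)
  rows 104-111 [x1,x2,x3,x4=1101]: 01010101  (ones: 4)
  rows 112-119 [x1,x2,x3,x4=1110]: 01010101  (ones: 4)
  rows 120-127 [x1,x2,x3,x4=1111]: 01010101  (ones: 4)
Count of 1-rows = 4+4+4+4+4+4+4+4+4+4+4+4+4+4+4+4 = 64

64
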